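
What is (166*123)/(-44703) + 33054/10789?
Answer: 419107720/160766889 ≈ 2.6069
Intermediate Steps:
(166*123)/(-44703) + 33054/10789 = 20418*(-1/44703) + 33054*(1/10789) = -6806/14901 + 33054/10789 = 419107720/160766889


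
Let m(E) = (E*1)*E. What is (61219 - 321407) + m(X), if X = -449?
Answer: -58587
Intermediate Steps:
m(E) = E**2 (m(E) = E*E = E**2)
(61219 - 321407) + m(X) = (61219 - 321407) + (-449)**2 = -260188 + 201601 = -58587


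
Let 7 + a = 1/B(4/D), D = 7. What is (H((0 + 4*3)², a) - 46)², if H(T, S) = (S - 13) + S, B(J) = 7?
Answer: 259081/49 ≈ 5287.4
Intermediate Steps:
a = -48/7 (a = -7 + 1/7 = -7 + ⅐ = -48/7 ≈ -6.8571)
H(T, S) = -13 + 2*S (H(T, S) = (-13 + S) + S = -13 + 2*S)
(H((0 + 4*3)², a) - 46)² = ((-13 + 2*(-48/7)) - 46)² = ((-13 - 96/7) - 46)² = (-187/7 - 46)² = (-509/7)² = 259081/49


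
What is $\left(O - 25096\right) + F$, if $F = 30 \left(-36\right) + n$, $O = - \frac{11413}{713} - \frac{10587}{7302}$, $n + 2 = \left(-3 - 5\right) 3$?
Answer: $- \frac{45502346703}{1735442} \approx -26219.0$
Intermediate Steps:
$n = -26$ ($n = -2 + \left(-3 - 5\right) 3 = -2 - 24 = -26$)
$O = - \frac{30295419}{1735442}$ ($O = \left(-11413\right) \frac{1}{713} - \frac{3529}{2434} = - \frac{11413}{713} - \frac{3529}{2434} = - \frac{30295419}{1735442} \approx -17.457$)
$F = -1106$ ($F = 30 \left(-36\right) - 26 = -1080 - 26 = -1106$)
$\left(O - 25096\right) + F = \left(- \frac{30295419}{1735442} - 25096\right) - 1106 = - \frac{43582947851}{1735442} - 1106 = - \frac{45502346703}{1735442}$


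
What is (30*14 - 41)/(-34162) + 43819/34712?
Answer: 741894415/592915672 ≈ 1.2513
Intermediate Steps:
(30*14 - 41)/(-34162) + 43819/34712 = (420 - 41)*(-1/34162) + 43819*(1/34712) = 379*(-1/34162) + 43819/34712 = -379/34162 + 43819/34712 = 741894415/592915672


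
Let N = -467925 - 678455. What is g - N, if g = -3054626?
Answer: -1908246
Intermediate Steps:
N = -1146380
g - N = -3054626 - 1*(-1146380) = -3054626 + 1146380 = -1908246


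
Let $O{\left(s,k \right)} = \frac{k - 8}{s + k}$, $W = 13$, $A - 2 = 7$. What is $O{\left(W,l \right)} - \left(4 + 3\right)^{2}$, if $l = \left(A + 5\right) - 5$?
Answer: $- \frac{1077}{22} \approx -48.955$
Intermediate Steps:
$A = 9$ ($A = 2 + 7 = 9$)
$l = 9$ ($l = \left(9 + 5\right) - 5 = 14 - 5 = 9$)
$O{\left(s,k \right)} = \frac{-8 + k}{k + s}$
$O{\left(W,l \right)} - \left(4 + 3\right)^{2} = \frac{-8 + 9}{9 + 13} - \left(4 + 3\right)^{2} = \frac{1}{22} \cdot 1 - 7^{2} = \frac{1}{22} \cdot 1 - 49 = \frac{1}{22} - 49 = - \frac{1077}{22}$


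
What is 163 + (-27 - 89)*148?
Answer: -17005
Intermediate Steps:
163 + (-27 - 89)*148 = 163 - 116*148 = 163 - 17168 = -17005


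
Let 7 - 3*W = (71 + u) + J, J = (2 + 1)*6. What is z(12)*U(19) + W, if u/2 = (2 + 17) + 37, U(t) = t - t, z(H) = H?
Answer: -194/3 ≈ -64.667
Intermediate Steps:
U(t) = 0
u = 112 (u = 2*((2 + 17) + 37) = 2*(19 + 37) = 2*56 = 112)
J = 18 (J = 3*6 = 18)
W = -194/3 (W = 7/3 - ((71 + 112) + 18)/3 = 7/3 - (183 + 18)/3 = 7/3 - ⅓*201 = 7/3 - 67 = -194/3 ≈ -64.667)
z(12)*U(19) + W = 12*0 - 194/3 = 0 - 194/3 = -194/3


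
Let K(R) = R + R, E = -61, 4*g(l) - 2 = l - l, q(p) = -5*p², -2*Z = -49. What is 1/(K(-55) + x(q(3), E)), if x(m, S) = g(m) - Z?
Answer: -1/134 ≈ -0.0074627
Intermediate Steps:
Z = 49/2 (Z = -½*(-49) = 49/2 ≈ 24.500)
g(l) = ½ (g(l) = ½ + (l - l)/4 = ½ + (¼)*0 = ½ + 0 = ½)
K(R) = 2*R
x(m, S) = -24 (x(m, S) = ½ - 1*49/2 = ½ - 49/2 = -24)
1/(K(-55) + x(q(3), E)) = 1/(2*(-55) - 24) = 1/(-110 - 24) = 1/(-134) = -1/134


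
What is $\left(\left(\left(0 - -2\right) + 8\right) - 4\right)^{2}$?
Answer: $36$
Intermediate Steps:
$\left(\left(\left(0 - -2\right) + 8\right) - 4\right)^{2} = \left(\left(\left(0 + 2\right) + 8\right) - 4\right)^{2} = \left(\left(2 + 8\right) - 4\right)^{2} = \left(10 - 4\right)^{2} = 6^{2} = 36$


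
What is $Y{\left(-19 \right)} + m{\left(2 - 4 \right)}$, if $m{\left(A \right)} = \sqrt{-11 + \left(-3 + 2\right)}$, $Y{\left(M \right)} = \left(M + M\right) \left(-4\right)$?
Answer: $152 + 2 i \sqrt{3} \approx 152.0 + 3.4641 i$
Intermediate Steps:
$Y{\left(M \right)} = - 8 M$ ($Y{\left(M \right)} = 2 M \left(-4\right) = - 8 M$)
$m{\left(A \right)} = 2 i \sqrt{3}$ ($m{\left(A \right)} = \sqrt{-11 - 1} = \sqrt{-12} = 2 i \sqrt{3}$)
$Y{\left(-19 \right)} + m{\left(2 - 4 \right)} = \left(-8\right) \left(-19\right) + 2 i \sqrt{3} = 152 + 2 i \sqrt{3}$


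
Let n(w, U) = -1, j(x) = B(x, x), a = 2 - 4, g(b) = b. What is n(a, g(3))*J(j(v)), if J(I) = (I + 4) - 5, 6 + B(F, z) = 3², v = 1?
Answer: -2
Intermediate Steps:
a = -2
B(F, z) = 3 (B(F, z) = -6 + 3² = -6 + 9 = 3)
j(x) = 3
J(I) = -1 + I (J(I) = (4 + I) - 5 = -1 + I)
n(a, g(3))*J(j(v)) = -(-1 + 3) = -1*2 = -2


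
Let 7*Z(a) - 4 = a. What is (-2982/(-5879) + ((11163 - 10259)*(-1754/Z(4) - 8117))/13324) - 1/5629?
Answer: -144258961419643/220464839842 ≈ -654.34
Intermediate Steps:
Z(a) = 4/7 + a/7
(-2982/(-5879) + ((11163 - 10259)*(-1754/Z(4) - 8117))/13324) - 1/5629 = (-2982/(-5879) + ((11163 - 10259)*(-1754/(4/7 + (⅐)*4) - 8117))/13324) - 1/5629 = (-2982*(-1/5879) + (904*(-1754/(4/7 + 4/7) - 8117))*(1/13324)) - 1*1/5629 = (2982/5879 + (904*(-1754/8/7 - 8117))*(1/13324)) - 1/5629 = (2982/5879 + (904*(-1754*7/8 - 8117))*(1/13324)) - 1/5629 = (2982/5879 + (904*(-6139/4 - 8117))*(1/13324)) - 1/5629 = (2982/5879 + (904*(-38607/4))*(1/13324)) - 1/5629 = (2982/5879 - 8725182*1/13324) - 1/5629 = (2982/5879 - 4362591/6662) - 1/5629 = -25627806405/39165898 - 1/5629 = -144258961419643/220464839842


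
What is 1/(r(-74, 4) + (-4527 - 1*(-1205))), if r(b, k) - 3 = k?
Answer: -1/3315 ≈ -0.00030166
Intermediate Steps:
r(b, k) = 3 + k
1/(r(-74, 4) + (-4527 - 1*(-1205))) = 1/((3 + 4) + (-4527 - 1*(-1205))) = 1/(7 + (-4527 + 1205)) = 1/(7 - 3322) = 1/(-3315) = -1/3315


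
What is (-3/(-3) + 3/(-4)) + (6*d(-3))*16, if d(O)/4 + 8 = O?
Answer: -16895/4 ≈ -4223.8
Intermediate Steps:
d(O) = -32 + 4*O
(-3/(-3) + 3/(-4)) + (6*d(-3))*16 = (-3/(-3) + 3/(-4)) + (6*(-32 + 4*(-3)))*16 = (-3*(-1/3) + 3*(-1/4)) + (6*(-32 - 12))*16 = (1 - 3/4) + (6*(-44))*16 = 1/4 - 264*16 = 1/4 - 4224 = -16895/4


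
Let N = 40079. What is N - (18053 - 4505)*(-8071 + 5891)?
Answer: 29574719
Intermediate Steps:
N - (18053 - 4505)*(-8071 + 5891) = 40079 - (18053 - 4505)*(-8071 + 5891) = 40079 - 13548*(-2180) = 40079 - 1*(-29534640) = 40079 + 29534640 = 29574719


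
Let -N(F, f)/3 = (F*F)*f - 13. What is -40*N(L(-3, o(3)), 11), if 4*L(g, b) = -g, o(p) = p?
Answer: -1635/2 ≈ -817.50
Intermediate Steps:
L(g, b) = -g/4 (L(g, b) = (-g)/4 = -g/4)
N(F, f) = 39 - 3*f*F² (N(F, f) = -3*((F*F)*f - 13) = -3*(F²*f - 13) = -3*(f*F² - 13) = -3*(-13 + f*F²) = 39 - 3*f*F²)
-40*N(L(-3, o(3)), 11) = -40*(39 - 3*11*(-¼*(-3))²) = -40*(39 - 3*11*(¾)²) = -40*(39 - 3*11*9/16) = -40*(39 - 297/16) = -40*327/16 = -1635/2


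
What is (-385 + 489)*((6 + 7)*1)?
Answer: 1352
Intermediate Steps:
(-385 + 489)*((6 + 7)*1) = 104*(13*1) = 104*13 = 1352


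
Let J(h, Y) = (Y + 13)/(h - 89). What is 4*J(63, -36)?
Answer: 46/13 ≈ 3.5385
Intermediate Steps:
J(h, Y) = (13 + Y)/(-89 + h)
4*J(63, -36) = 4*((13 - 36)/(-89 + 63)) = 4*(-23/(-26)) = 4*(-1/26*(-23)) = 4*(23/26) = 46/13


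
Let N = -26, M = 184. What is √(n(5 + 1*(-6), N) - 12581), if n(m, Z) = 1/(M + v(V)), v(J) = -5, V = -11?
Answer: 3*I*√44789738/179 ≈ 112.17*I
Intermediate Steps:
n(m, Z) = 1/179 (n(m, Z) = 1/(184 - 5) = 1/179)
√(n(5 + 1*(-6), N) - 12581) = √(1/179 - 12581) = √(-2251998/179) = 3*I*√44789738/179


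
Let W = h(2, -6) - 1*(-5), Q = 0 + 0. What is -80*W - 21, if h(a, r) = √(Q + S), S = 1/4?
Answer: -461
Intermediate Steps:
S = ¼ (S = 1*(¼) = ¼ ≈ 0.25000)
Q = 0
h(a, r) = ½ (h(a, r) = √(0 + ¼) = √(¼) = ½)
W = 11/2 (W = ½ - 1*(-5) = ½ + 5 = 11/2 ≈ 5.5000)
-80*W - 21 = -80*11/2 - 21 = -440 - 21 = -461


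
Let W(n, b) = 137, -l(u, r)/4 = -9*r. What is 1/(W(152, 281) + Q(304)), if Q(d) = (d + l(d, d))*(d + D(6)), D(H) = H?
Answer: 1/3487017 ≈ 2.8678e-7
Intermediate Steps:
l(u, r) = 36*r (l(u, r) = -(-36)*r = 36*r)
Q(d) = 37*d*(6 + d) (Q(d) = (d + 36*d)*(d + 6) = (37*d)*(6 + d) = 37*d*(6 + d))
1/(W(152, 281) + Q(304)) = 1/(137 + 37*304*(6 + 304)) = 1/(137 + 37*304*310) = 1/(137 + 3486880) = 1/3487017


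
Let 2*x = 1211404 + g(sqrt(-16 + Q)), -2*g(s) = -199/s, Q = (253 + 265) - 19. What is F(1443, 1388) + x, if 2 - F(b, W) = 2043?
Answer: 603661 + 199*sqrt(483)/1932 ≈ 6.0366e+5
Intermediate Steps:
Q = 499 (Q = 518 - 19 = 499)
F(b, W) = -2041 (F(b, W) = 2 - 1*2043 = 2 - 2043 = -2041)
g(s) = 199/(2*s) (g(s) = -(-199)/(2*s) = 199/(2*s))
x = 605702 + 199*sqrt(483)/1932 (x = (1211404 + 199/(2*(sqrt(-16 + 499))))/2 = (1211404 + 199/(2*(sqrt(483))))/2 = (1211404 + 199*(sqrt(483)/483)/2)/2 = (1211404 + 199*sqrt(483)/966)/2 = 605702 + 199*sqrt(483)/1932 ≈ 6.0570e+5)
F(1443, 1388) + x = -2041 + (605702 + 199*sqrt(483)/1932) = 603661 + 199*sqrt(483)/1932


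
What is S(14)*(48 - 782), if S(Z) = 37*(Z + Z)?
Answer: -760424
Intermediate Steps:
S(Z) = 74*Z (S(Z) = 37*(2*Z) = 74*Z)
S(14)*(48 - 782) = (74*14)*(48 - 782) = 1036*(-734) = -760424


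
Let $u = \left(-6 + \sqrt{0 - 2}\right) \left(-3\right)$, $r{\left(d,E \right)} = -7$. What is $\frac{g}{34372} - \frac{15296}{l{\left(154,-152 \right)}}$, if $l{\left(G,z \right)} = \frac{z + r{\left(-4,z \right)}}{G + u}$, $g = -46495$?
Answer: $\frac{90422314559}{5465148} - \frac{15296 i \sqrt{2}}{53} \approx 16545.0 - 408.15 i$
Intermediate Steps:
$u = 18 - 3 i \sqrt{2}$ ($u = \left(-6 + \sqrt{-2}\right) \left(-3\right) = \left(-6 + i \sqrt{2}\right) \left(-3\right) = 18 - 3 i \sqrt{2} \approx 18.0 - 4.2426 i$)
$l{\left(G,z \right)} = \frac{-7 + z}{18 + G - 3 i \sqrt{2}}$ ($l{\left(G,z \right)} = \frac{z - 7}{G + \left(18 - 3 i \sqrt{2}\right)} = \frac{-7 + z}{18 + G - 3 i \sqrt{2}}$)
$\frac{g}{34372} - \frac{15296}{l{\left(154,-152 \right)}} = - \frac{46495}{34372} - \frac{15296}{\frac{1}{18 + 154 - 3 i \sqrt{2}} \left(-7 - 152\right)} = \left(-46495\right) \frac{1}{34372} - \frac{15296}{\frac{1}{172 - 3 i \sqrt{2}} \left(-159\right)} = - \frac{46495}{34372} - \frac{15296}{\left(-159\right) \frac{1}{172 - 3 i \sqrt{2}}} = - \frac{46495}{34372} - 15296 \left(- \frac{172}{159} + \frac{i \sqrt{2}}{53}\right) = - \frac{46495}{34372} + \left(\frac{2630912}{159} - \frac{15296 i \sqrt{2}}{53}\right) = \frac{90422314559}{5465148} - \frac{15296 i \sqrt{2}}{53}$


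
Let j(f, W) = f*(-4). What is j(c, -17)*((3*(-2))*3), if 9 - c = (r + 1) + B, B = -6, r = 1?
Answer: 936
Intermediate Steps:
c = 13 (c = 9 - ((1 + 1) - 6) = 9 - (2 - 6) = 9 - 1*(-4) = 9 + 4 = 13)
j(f, W) = -4*f
j(c, -17)*((3*(-2))*3) = (-4*13)*((3*(-2))*3) = -(-312)*3 = -52*(-18) = 936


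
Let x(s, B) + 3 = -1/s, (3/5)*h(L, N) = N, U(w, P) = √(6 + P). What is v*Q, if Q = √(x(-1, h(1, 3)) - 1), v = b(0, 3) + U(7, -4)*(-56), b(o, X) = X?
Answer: I*√3*(3 - 56*√2) ≈ -131.98*I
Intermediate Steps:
h(L, N) = 5*N/3
v = 3 - 56*√2 (v = 3 + √(6 - 4)*(-56) = 3 + √2*(-56) = 3 - 56*√2 ≈ -76.196)
x(s, B) = -3 - 1/s
Q = I*√3 (Q = √((-3 - 1/(-1)) - 1) = √((-3 - 1*(-1)) - 1) = √((-3 + 1) - 1) = √(-2 - 1) = √(-3) = I*√3 ≈ 1.732*I)
v*Q = (3 - 56*√2)*(I*√3) = I*√3*(3 - 56*√2)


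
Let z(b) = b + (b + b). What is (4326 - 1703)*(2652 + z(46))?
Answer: 7318170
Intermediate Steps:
z(b) = 3*b (z(b) = b + 2*b = 3*b)
(4326 - 1703)*(2652 + z(46)) = (4326 - 1703)*(2652 + 3*46) = 2623*(2652 + 138) = 2623*2790 = 7318170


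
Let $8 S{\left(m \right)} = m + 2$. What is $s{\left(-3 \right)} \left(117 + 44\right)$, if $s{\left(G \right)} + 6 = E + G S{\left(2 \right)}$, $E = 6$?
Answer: $- \frac{483}{2} \approx -241.5$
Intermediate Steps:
$S{\left(m \right)} = \frac{1}{4} + \frac{m}{8}$ ($S{\left(m \right)} = \frac{m + 2}{8} = \frac{2 + m}{8} = \frac{1}{4} + \frac{m}{8}$)
$s{\left(G \right)} = \frac{G}{2}$ ($s{\left(G \right)} = -6 + \left(6 + G \left(\frac{1}{4} + \frac{1}{8} \cdot 2\right)\right) = -6 + \left(6 + G \left(\frac{1}{4} + \frac{1}{4}\right)\right) = -6 + \left(6 + G \frac{1}{2}\right) = -6 + \left(6 + \frac{G}{2}\right) = \frac{G}{2}$)
$s{\left(-3 \right)} \left(117 + 44\right) = \frac{1}{2} \left(-3\right) \left(117 + 44\right) = \left(- \frac{3}{2}\right) 161 = - \frac{483}{2}$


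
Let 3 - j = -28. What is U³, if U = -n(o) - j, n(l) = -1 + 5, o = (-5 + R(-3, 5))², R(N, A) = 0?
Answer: -42875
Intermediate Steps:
o = 25 (o = (-5 + 0)² = (-5)² = 25)
n(l) = 4
j = 31 (j = 3 - 1*(-28) = 3 + 28 = 31)
U = -35 (U = -1*4 - 1*31 = -4 - 31 = -35)
U³ = (-35)³ = -42875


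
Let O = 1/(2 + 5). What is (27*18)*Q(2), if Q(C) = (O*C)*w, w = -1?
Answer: -972/7 ≈ -138.86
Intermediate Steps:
O = ⅐ (O = 1/7 = ⅐ ≈ 0.14286)
Q(C) = -C/7 (Q(C) = (C/7)*(-1) = -C/7)
(27*18)*Q(2) = (27*18)*(-⅐*2) = 486*(-2/7) = -972/7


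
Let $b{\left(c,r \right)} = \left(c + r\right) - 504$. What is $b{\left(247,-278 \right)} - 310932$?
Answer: $-311467$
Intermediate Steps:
$b{\left(c,r \right)} = -504 + c + r$
$b{\left(247,-278 \right)} - 310932 = \left(-504 + 247 - 278\right) - 310932 = -535 - 310932 = -311467$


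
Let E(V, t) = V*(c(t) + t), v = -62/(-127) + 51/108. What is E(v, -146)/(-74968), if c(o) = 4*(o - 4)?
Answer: 1637843/171376848 ≈ 0.0095570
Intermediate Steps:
v = 4391/4572 (v = -62*(-1/127) + 51*(1/108) = 62/127 + 17/36 = 4391/4572 ≈ 0.96041)
c(o) = -16 + 4*o (c(o) = 4*(-4 + o) = -16 + 4*o)
E(V, t) = V*(-16 + 5*t) (E(V, t) = V*((-16 + 4*t) + t) = V*(-16 + 5*t))
E(v, -146)/(-74968) = (4391*(-16 + 5*(-146))/4572)/(-74968) = (4391*(-16 - 730)/4572)*(-1/74968) = ((4391/4572)*(-746))*(-1/74968) = -1637843/2286*(-1/74968) = 1637843/171376848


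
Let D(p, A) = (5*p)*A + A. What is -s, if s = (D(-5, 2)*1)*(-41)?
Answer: -1968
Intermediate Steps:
D(p, A) = A + 5*A*p (D(p, A) = 5*A*p + A = A + 5*A*p)
s = 1968 (s = ((2*(1 + 5*(-5)))*1)*(-41) = ((2*(1 - 25))*1)*(-41) = ((2*(-24))*1)*(-41) = -48*1*(-41) = -48*(-41) = 1968)
-s = -1*1968 = -1968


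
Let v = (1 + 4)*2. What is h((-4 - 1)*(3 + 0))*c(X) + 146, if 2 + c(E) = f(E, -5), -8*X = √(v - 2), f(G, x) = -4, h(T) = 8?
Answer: 98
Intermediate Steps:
v = 10 (v = 5*2 = 10)
X = -√2/4 (X = -√(10 - 2)/8 = -√2/4 ≈ -0.35355)
c(E) = -6 (c(E) = -2 - 4 = -6)
h((-4 - 1)*(3 + 0))*c(X) + 146 = 8*(-6) + 146 = -48 + 146 = 98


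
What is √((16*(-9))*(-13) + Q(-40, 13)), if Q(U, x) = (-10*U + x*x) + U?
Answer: 49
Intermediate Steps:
Q(U, x) = x² - 9*U (Q(U, x) = (-10*U + x²) + U = (x² - 10*U) + U = x² - 9*U)
√((16*(-9))*(-13) + Q(-40, 13)) = √((16*(-9))*(-13) + (13² - 9*(-40))) = √(-144*(-13) + (169 + 360)) = √(1872 + 529) = √2401 = 49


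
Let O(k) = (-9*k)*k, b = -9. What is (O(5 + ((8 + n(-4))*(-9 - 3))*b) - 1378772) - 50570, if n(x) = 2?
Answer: -12024367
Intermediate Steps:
O(k) = -9*k**2
(O(5 + ((8 + n(-4))*(-9 - 3))*b) - 1378772) - 50570 = (-9*(5 + ((8 + 2)*(-9 - 3))*(-9))**2 - 1378772) - 50570 = (-9*(5 + (10*(-12))*(-9))**2 - 1378772) - 50570 = (-9*(5 - 120*(-9))**2 - 1378772) - 50570 = (-9*(5 + 1080)**2 - 1378772) - 50570 = (-9*1085**2 - 1378772) - 50570 = (-9*1177225 - 1378772) - 50570 = (-10595025 - 1378772) - 50570 = -11973797 - 50570 = -12024367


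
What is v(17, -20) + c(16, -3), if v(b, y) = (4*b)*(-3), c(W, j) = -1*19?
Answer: -223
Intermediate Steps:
c(W, j) = -19
v(b, y) = -12*b
v(17, -20) + c(16, -3) = -12*17 - 19 = -204 - 19 = -223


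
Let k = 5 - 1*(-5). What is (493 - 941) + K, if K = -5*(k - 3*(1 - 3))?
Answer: -528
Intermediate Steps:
k = 10 (k = 5 + 5 = 10)
K = -80 (K = -5*(10 - 3*(1 - 3)) = -5*(10 - 3*(-2)) = -5*(10 + 6) = -5*16 = -80)
(493 - 941) + K = (493 - 941) - 80 = -448 - 80 = -528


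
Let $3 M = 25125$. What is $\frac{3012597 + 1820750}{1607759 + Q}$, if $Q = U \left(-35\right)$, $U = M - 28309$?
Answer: $\frac{4833347}{2305449} \approx 2.0965$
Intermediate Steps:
$M = 8375$ ($M = \frac{1}{3} \cdot 25125 = 8375$)
$U = -19934$ ($U = 8375 - 28309 = -19934$)
$Q = 697690$ ($Q = \left(-19934\right) \left(-35\right) = 697690$)
$\frac{3012597 + 1820750}{1607759 + Q} = \frac{3012597 + 1820750}{1607759 + 697690} = \frac{4833347}{2305449}$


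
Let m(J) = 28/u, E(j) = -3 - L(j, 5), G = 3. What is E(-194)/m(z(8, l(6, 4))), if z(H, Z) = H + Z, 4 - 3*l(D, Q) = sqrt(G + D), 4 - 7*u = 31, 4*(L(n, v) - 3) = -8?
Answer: 27/49 ≈ 0.55102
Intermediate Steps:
L(n, v) = 1 (L(n, v) = 3 + (1/4)*(-8) = 3 - 2 = 1)
u = -27/7 (u = 4/7 - 1/7*31 = 4/7 - 31/7 = -27/7 ≈ -3.8571)
l(D, Q) = 4/3 - sqrt(3 + D)/3
E(j) = -4 (E(j) = -3 - 1*1 = -3 - 1 = -4)
m(J) = -196/27 (m(J) = 28/(-27/7) = 28*(-7/27) = -196/27)
E(-194)/m(z(8, l(6, 4))) = -4/(-196/27) = -4*(-27/196) = 27/49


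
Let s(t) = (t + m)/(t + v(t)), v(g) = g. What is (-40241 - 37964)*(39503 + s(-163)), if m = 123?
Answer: -503562698845/163 ≈ -3.0893e+9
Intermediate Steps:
s(t) = (123 + t)/(2*t) (s(t) = (t + 123)/(t + t) = (123 + t)/((2*t)) = (123 + t)*(1/(2*t)) = (123 + t)/(2*t))
(-40241 - 37964)*(39503 + s(-163)) = (-40241 - 37964)*(39503 + (½)*(123 - 163)/(-163)) = -78205*(39503 + (½)*(-1/163)*(-40)) = -78205*(39503 + 20/163) = -78205*6439009/163 = -503562698845/163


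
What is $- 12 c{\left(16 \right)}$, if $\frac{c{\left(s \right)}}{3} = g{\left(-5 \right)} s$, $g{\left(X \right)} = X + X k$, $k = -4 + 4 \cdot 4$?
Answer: $37440$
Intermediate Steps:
$k = 12$ ($k = -4 + 16 = 12$)
$g{\left(X \right)} = 13 X$ ($g{\left(X \right)} = X + X 12 = X + 12 X = 13 X$)
$c{\left(s \right)} = - 195 s$ ($c{\left(s \right)} = 3 \cdot 13 \left(-5\right) s = 3 \left(- 65 s\right) = - 195 s$)
$- 12 c{\left(16 \right)} = - 12 \left(\left(-195\right) 16\right) = \left(-12\right) \left(-3120\right) = 37440$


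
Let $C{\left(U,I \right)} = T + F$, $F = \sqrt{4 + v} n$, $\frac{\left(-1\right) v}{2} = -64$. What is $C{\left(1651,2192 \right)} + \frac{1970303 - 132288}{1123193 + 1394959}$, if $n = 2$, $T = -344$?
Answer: $- \frac{864406273}{2518152} + 4 \sqrt{33} \approx -320.29$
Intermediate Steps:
$v = 128$ ($v = \left(-2\right) \left(-64\right) = 128$)
$F = 4 \sqrt{33}$ ($F = \sqrt{4 + 128} \cdot 2 = \sqrt{132} \cdot 2 = 2 \sqrt{33} \cdot 2 = 4 \sqrt{33} \approx 22.978$)
$C{\left(U,I \right)} = -344 + 4 \sqrt{33}$
$C{\left(1651,2192 \right)} + \frac{1970303 - 132288}{1123193 + 1394959} = \left(-344 + 4 \sqrt{33}\right) + \frac{1970303 - 132288}{1123193 + 1394959} = \left(-344 + 4 \sqrt{33}\right) + \frac{1838015}{2518152} = - \frac{864406273}{2518152} + 4 \sqrt{33}$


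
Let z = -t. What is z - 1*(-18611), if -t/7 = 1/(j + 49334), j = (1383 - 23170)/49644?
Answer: 45580485363307/2449115309 ≈ 18611.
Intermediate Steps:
j = -21787/49644 (j = -21787*1/49644 = -21787/49644 ≈ -0.43886)
t = -347508/2449115309 (t = -7/(-21787/49644 + 49334) = -7/2449115309/49644 = -7*49644/2449115309 = -347508/2449115309 ≈ -0.00014189)
z = 347508/2449115309 (z = -1*(-347508/2449115309) = 347508/2449115309 ≈ 0.00014189)
z - 1*(-18611) = 347508/2449115309 - 1*(-18611) = 347508/2449115309 + 18611 = 45580485363307/2449115309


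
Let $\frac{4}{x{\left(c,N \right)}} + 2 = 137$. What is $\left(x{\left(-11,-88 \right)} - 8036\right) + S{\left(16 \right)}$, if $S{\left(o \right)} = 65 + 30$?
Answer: $- \frac{1072031}{135} \approx -7941.0$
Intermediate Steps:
$S{\left(o \right)} = 95$
$x{\left(c,N \right)} = \frac{4}{135}$ ($x{\left(c,N \right)} = \frac{4}{-2 + 137} = \frac{4}{135}$)
$\left(x{\left(-11,-88 \right)} - 8036\right) + S{\left(16 \right)} = \left(\frac{4}{135} - 8036\right) + 95 = - \frac{1084856}{135} + 95 = - \frac{1072031}{135}$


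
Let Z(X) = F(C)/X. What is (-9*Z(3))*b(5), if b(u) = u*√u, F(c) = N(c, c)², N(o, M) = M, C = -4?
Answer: -240*√5 ≈ -536.66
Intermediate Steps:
F(c) = c²
b(u) = u^(3/2)
Z(X) = 16/X (Z(X) = (-4)²/X = 16/X)
(-9*Z(3))*b(5) = (-144/3)*5^(3/2) = (-144/3)*(5*√5) = (-9*16/3)*(5*√5) = -240*√5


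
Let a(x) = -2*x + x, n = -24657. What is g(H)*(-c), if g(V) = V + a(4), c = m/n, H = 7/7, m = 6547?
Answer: -6547/8219 ≈ -0.79657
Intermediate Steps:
a(x) = -x
H = 1 (H = 7*(⅐) = 1)
c = -6547/24657 (c = 6547/(-24657) = 6547*(-1/24657) = -6547/24657 ≈ -0.26552)
g(V) = -4 + V (g(V) = V - 1*4 = V - 4 = -4 + V)
g(H)*(-c) = (-4 + 1)*(-1*(-6547/24657)) = -3*6547/24657 = -6547/8219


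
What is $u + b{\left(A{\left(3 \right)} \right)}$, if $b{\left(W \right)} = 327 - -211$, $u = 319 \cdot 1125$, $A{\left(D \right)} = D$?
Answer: $359413$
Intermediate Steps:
$u = 358875$
$b{\left(W \right)} = 538$ ($b{\left(W \right)} = 327 + 211 = 538$)
$u + b{\left(A{\left(3 \right)} \right)} = 358875 + 538 = 359413$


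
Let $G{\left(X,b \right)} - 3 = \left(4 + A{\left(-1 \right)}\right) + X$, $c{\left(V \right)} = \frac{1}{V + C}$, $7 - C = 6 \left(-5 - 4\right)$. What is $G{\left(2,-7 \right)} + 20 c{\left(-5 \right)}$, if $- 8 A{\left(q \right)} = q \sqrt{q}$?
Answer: $\frac{131}{14} + \frac{i}{8} \approx 9.3571 + 0.125 i$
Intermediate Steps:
$C = 61$ ($C = 7 - 6 \left(-5 - 4\right) = 7 - 6 \left(-9\right) = 7 - -54 = 7 + 54 = 61$)
$A{\left(q \right)} = - \frac{q^{\frac{3}{2}}}{8}$ ($A{\left(q \right)} = - \frac{q \sqrt{q}}{8} = - \frac{q^{\frac{3}{2}}}{8}$)
$c{\left(V \right)} = \frac{1}{61 + V}$ ($c{\left(V \right)} = \frac{1}{V + 61} = \frac{1}{61 + V}$)
$G{\left(X,b \right)} = 7 + X + \frac{i}{8}$ ($G{\left(X,b \right)} = 3 + \left(\left(4 - \frac{\left(-1\right)^{\frac{3}{2}}}{8}\right) + X\right) = 3 + \left(\left(4 - \frac{\left(-1\right) i}{8}\right) + X\right) = 3 + \left(\left(4 + \frac{i}{8}\right) + X\right) = 3 + \left(4 + X + \frac{i}{8}\right) = 7 + X + \frac{i}{8}$)
$G{\left(2,-7 \right)} + 20 c{\left(-5 \right)} = \left(7 + 2 + \frac{i}{8}\right) + \frac{20}{61 - 5} = \left(9 + \frac{i}{8}\right) + \frac{20}{56} = \left(9 + \frac{i}{8}\right) + 20 \cdot \frac{1}{56} = \left(9 + \frac{i}{8}\right) + \frac{5}{14} = \frac{131}{14} + \frac{i}{8}$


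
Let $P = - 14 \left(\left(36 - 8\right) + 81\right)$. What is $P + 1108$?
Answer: $-418$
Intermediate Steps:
$P = -1526$ ($P = - 14 \left(28 + 81\right) = \left(-14\right) 109 = -1526$)
$P + 1108 = -1526 + 1108 = -418$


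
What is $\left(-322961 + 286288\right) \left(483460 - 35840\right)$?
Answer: $-16415568260$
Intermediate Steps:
$\left(-322961 + 286288\right) \left(483460 - 35840\right) = \left(-36673\right) 447620 = -16415568260$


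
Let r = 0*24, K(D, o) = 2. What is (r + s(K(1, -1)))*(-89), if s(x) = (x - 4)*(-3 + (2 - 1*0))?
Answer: -178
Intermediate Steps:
r = 0
s(x) = 4 - x (s(x) = (-4 + x)*(-3 + (2 + 0)) = (-4 + x)*(-3 + 2) = (-4 + x)*(-1) = 4 - x)
(r + s(K(1, -1)))*(-89) = (0 + (4 - 1*2))*(-89) = (0 + (4 - 2))*(-89) = (0 + 2)*(-89) = 2*(-89) = -178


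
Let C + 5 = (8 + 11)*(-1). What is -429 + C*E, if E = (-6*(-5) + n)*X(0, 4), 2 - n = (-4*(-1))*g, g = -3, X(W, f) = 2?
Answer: -2541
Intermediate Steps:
C = -24 (C = -5 + (8 + 11)*(-1) = -5 + 19*(-1) = -5 - 19 = -24)
n = 14 (n = 2 - (-4*(-1))*(-3) = 2 - 4*(-3) = 2 - 1*(-12) = 2 + 12 = 14)
E = 88 (E = (-6*(-5) + 14)*2 = (30 + 14)*2 = 44*2 = 88)
-429 + C*E = -429 - 24*88 = -429 - 2112 = -2541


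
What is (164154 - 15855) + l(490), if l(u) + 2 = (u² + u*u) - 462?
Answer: 628035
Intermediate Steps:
l(u) = -464 + 2*u² (l(u) = -2 + ((u² + u*u) - 462) = -2 + ((u² + u²) - 462) = -2 + (2*u² - 462) = -2 + (-462 + 2*u²) = -464 + 2*u²)
(164154 - 15855) + l(490) = (164154 - 15855) + (-464 + 2*490²) = 148299 + (-464 + 2*240100) = 148299 + (-464 + 480200) = 148299 + 479736 = 628035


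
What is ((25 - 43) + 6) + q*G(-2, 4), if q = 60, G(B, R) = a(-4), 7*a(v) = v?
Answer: -324/7 ≈ -46.286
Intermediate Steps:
a(v) = v/7
G(B, R) = -4/7 (G(B, R) = (⅐)*(-4) = -4/7)
((25 - 43) + 6) + q*G(-2, 4) = ((25 - 43) + 6) + 60*(-4/7) = (-18 + 6) - 240/7 = -12 - 240/7 = -324/7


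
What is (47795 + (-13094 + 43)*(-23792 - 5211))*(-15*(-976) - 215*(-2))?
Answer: 5704988836360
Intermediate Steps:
(47795 + (-13094 + 43)*(-23792 - 5211))*(-15*(-976) - 215*(-2)) = (47795 - 13051*(-29003))*(14640 + 430) = (47795 + 378518153)*15070 = 378565948*15070 = 5704988836360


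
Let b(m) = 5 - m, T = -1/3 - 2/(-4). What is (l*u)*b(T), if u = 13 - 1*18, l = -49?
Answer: 7105/6 ≈ 1184.2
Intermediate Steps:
T = ⅙ (T = -1*⅓ - 2*(-¼) = -⅓ + ½ = ⅙ ≈ 0.16667)
u = -5 (u = 13 - 18 = -5)
(l*u)*b(T) = (-49*(-5))*(5 - 1*⅙) = 245*(5 - ⅙) = 245*(29/6) = 7105/6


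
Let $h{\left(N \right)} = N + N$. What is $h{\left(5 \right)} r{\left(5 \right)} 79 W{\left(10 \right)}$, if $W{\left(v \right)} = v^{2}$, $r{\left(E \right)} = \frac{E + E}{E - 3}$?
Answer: $395000$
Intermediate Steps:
$h{\left(N \right)} = 2 N$
$r{\left(E \right)} = \frac{2 E}{-3 + E}$
$h{\left(5 \right)} r{\left(5 \right)} 79 W{\left(10 \right)} = 2 \cdot 5 \cdot 2 \cdot 5 \frac{1}{-3 + 5} \cdot 79 \cdot 10^{2} = 10 \cdot 2 \cdot 5 \cdot \frac{1}{2} \cdot 79 \cdot 100 = 10 \cdot 5 \cdot 79 \cdot 100 = 50 \cdot 79 \cdot 100 = 3950 \cdot 100 = 395000$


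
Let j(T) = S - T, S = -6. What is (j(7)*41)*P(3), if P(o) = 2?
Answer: -1066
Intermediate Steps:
j(T) = -6 - T
(j(7)*41)*P(3) = ((-6 - 1*7)*41)*2 = ((-6 - 7)*41)*2 = -13*41*2 = -533*2 = -1066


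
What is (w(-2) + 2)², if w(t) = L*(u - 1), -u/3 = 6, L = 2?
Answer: 1296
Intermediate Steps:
u = -18 (u = -3*6 = -18)
w(t) = -38 (w(t) = 2*(-18 - 1) = 2*(-19) = -38)
(w(-2) + 2)² = (-38 + 2)² = (-36)² = 1296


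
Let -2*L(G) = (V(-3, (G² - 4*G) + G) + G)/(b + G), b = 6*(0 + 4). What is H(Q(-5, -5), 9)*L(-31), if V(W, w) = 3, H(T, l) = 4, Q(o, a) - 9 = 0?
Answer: -8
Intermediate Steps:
Q(o, a) = 9 (Q(o, a) = 9 + 0 = 9)
b = 24 (b = 6*4 = 24)
L(G) = -(3 + G)/(2*(24 + G))
H(Q(-5, -5), 9)*L(-31) = 4*((-3 - 1*(-31))/(2*(24 - 31))) = 4*((½)*(-3 + 31)/(-7)) = 4*((½)*(-⅐)*28) = 4*(-2) = -8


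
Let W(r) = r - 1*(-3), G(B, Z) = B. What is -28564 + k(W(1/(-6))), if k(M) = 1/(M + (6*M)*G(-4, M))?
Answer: -11168530/391 ≈ -28564.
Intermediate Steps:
W(r) = 3 + r (W(r) = r + 3 = 3 + r)
k(M) = -1/(23*M) (k(M) = 1/(M + (6*M)*(-4)) = 1/(M - 24*M) = 1/(-23*M) = -1/(23*M))
-28564 + k(W(1/(-6))) = -28564 - 1/(23*(3 + 1/(-6))) = -28564 - 1/(23*(3 - ⅙)) = -28564 - 1/(23*17/6) = -28564 - 1/23*6/17 = -28564 - 6/391 = -11168530/391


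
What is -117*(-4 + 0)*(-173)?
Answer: -80964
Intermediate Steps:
-117*(-4 + 0)*(-173) = -117*(-4)*(-173) = -39*(-12)*(-173) = 468*(-173) = -80964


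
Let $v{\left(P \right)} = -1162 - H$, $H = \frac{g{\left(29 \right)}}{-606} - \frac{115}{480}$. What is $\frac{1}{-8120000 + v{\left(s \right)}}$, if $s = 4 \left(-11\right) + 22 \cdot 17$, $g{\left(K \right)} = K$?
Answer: $- \frac{3232}{26247594655} \approx -1.2314 \cdot 10^{-7}$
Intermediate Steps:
$H = - \frac{929}{3232}$ ($H = \frac{29}{-606} - \frac{115}{480} = 29 \left(- \frac{1}{606}\right) - \frac{23}{96} = - \frac{29}{606} - \frac{23}{96} = - \frac{929}{3232} \approx -0.28744$)
$s = 330$ ($s = -44 + 374 = 330$)
$v{\left(P \right)} = - \frac{3754655}{3232}$ ($v{\left(P \right)} = -1162 - - \frac{929}{3232} = -1162 + \frac{929}{3232} = - \frac{3754655}{3232}$)
$\frac{1}{-8120000 + v{\left(s \right)}} = \frac{1}{-8120000 - \frac{3754655}{3232}} = \frac{1}{- \frac{26247594655}{3232}} = - \frac{3232}{26247594655}$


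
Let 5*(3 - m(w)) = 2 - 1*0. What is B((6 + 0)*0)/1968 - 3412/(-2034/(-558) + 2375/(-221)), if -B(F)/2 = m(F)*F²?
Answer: 5843903/12163 ≈ 480.47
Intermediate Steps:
m(w) = 13/5 (m(w) = 3 - (2 - 1*0)/5 = 3 - (2 + 0)/5 = 3 - ⅕*2 = 3 - ⅖ = 13/5)
B(F) = -26*F²/5
B((6 + 0)*0)/1968 - 3412/(-2034/(-558) + 2375/(-221)) = -26*((6 + 0)*0)²/5/1968 - 3412/(-2034/(-558) + 2375/(-221)) = -26*(6*0)²/5*(1/1968) - 3412/(-2034*(-1/558) + 2375*(-1/221)) = -26/5*0²*(1/1968) - 3412/(113/31 - 2375/221) = -26/5*0*(1/1968) - 3412/(-48652/6851) = 0*(1/1968) - 3412*(-6851/48652) = 0 + 5843903/12163 = 5843903/12163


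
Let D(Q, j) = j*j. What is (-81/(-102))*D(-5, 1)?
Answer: 27/34 ≈ 0.79412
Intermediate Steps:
D(Q, j) = j**2
(-81/(-102))*D(-5, 1) = -81/(-102)*1**2 = -81*(-1/102)*1 = (27/34)*1 = 27/34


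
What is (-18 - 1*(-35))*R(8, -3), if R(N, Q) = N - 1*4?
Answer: 68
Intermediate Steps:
R(N, Q) = -4 + N (R(N, Q) = N - 4 = -4 + N)
(-18 - 1*(-35))*R(8, -3) = (-18 - 1*(-35))*(-4 + 8) = (-18 + 35)*4 = 17*4 = 68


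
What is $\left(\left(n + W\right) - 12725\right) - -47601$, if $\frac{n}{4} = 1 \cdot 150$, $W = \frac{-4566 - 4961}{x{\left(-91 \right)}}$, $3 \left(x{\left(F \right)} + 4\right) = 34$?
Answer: $\frac{751891}{22} \approx 34177.0$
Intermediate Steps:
$x{\left(F \right)} = \frac{22}{3}$ ($x{\left(F \right)} = -4 + \frac{1}{3} \cdot 34 = -4 + \frac{34}{3} = \frac{22}{3}$)
$W = - \frac{28581}{22}$ ($W = \frac{-4566 - 4961}{\frac{22}{3}} = \left(-4566 - 4961\right) \frac{3}{22} = \left(-9527\right) \frac{3}{22} = - \frac{28581}{22} \approx -1299.1$)
$n = 600$ ($n = 4 \cdot 1 \cdot 150 = 4 \cdot 150 = 600$)
$\left(\left(n + W\right) - 12725\right) - -47601 = \left(\left(600 - \frac{28581}{22}\right) - 12725\right) - -47601 = \left(- \frac{15381}{22} - 12725\right) + 47601 = - \frac{295331}{22} + 47601 = \frac{751891}{22}$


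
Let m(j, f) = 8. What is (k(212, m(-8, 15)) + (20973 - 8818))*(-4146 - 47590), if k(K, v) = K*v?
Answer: -716595336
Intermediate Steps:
(k(212, m(-8, 15)) + (20973 - 8818))*(-4146 - 47590) = (212*8 + (20973 - 8818))*(-4146 - 47590) = (1696 + 12155)*(-51736) = 13851*(-51736) = -716595336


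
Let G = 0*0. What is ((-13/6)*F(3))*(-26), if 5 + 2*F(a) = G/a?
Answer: -845/6 ≈ -140.83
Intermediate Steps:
G = 0
F(a) = -5/2 (F(a) = -5/2 + (0/a)/2 = -5/2 + (1/2)*0 = -5/2 + 0 = -5/2)
((-13/6)*F(3))*(-26) = (-13/6*(-5/2))*(-26) = (-13*1/6*(-5/2))*(-26) = -13/6*(-5/2)*(-26) = (65/12)*(-26) = -845/6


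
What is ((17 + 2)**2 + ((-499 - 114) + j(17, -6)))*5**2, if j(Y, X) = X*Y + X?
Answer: -9000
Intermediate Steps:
j(Y, X) = X + X*Y
((17 + 2)**2 + ((-499 - 114) + j(17, -6)))*5**2 = ((17 + 2)**2 + ((-499 - 114) - 6*(1 + 17)))*5**2 = (19**2 + (-613 - 6*18))*25 = (361 + (-613 - 108))*25 = (361 - 721)*25 = -360*25 = -9000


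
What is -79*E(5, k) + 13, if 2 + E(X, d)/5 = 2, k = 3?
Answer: 13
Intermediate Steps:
E(X, d) = 0 (E(X, d) = -10 + 5*2 = -10 + 10 = 0)
-79*E(5, k) + 13 = -79*0 + 13 = 0 + 13 = 13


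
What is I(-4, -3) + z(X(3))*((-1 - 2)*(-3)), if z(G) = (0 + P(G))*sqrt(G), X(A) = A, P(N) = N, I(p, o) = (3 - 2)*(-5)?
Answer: -5 + 27*sqrt(3) ≈ 41.765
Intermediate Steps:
I(p, o) = -5 (I(p, o) = 1*(-5) = -5)
z(G) = G**(3/2) (z(G) = (0 + G)*sqrt(G) = G*sqrt(G) = G**(3/2))
I(-4, -3) + z(X(3))*((-1 - 2)*(-3)) = -5 + 3**(3/2)*((-1 - 2)*(-3)) = -5 + (3*sqrt(3))*(-3*(-3)) = -5 + (3*sqrt(3))*9 = -5 + 27*sqrt(3)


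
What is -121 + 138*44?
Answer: 5951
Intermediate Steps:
-121 + 138*44 = -121 + 6072 = 5951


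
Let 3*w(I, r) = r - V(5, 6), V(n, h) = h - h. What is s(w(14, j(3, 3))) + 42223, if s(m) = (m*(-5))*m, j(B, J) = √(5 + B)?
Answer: 379967/9 ≈ 42219.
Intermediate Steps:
V(n, h) = 0
w(I, r) = r/3 (w(I, r) = (r - 1*0)/3 = (r + 0)/3 = r/3)
s(m) = -5*m² (s(m) = (-5*m)*m = -5*m²)
s(w(14, j(3, 3))) + 42223 = -5*(√(5 + 3)/3)² + 42223 = -5*(√8/3)² + 42223 = -5*((2*√2)/3)² + 42223 = -5*(2*√2/3)² + 42223 = -5*8/9 + 42223 = -40/9 + 42223 = 379967/9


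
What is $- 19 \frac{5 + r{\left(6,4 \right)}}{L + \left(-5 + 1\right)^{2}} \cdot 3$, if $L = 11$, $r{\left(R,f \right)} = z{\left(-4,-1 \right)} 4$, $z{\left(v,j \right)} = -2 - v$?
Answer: $- \frac{247}{9} \approx -27.444$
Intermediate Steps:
$r{\left(R,f \right)} = 8$ ($r{\left(R,f \right)} = \left(-2 - -4\right) 4 = \left(-2 + 4\right) 4 = 2 \cdot 4 = 8$)
$- 19 \frac{5 + r{\left(6,4 \right)}}{L + \left(-5 + 1\right)^{2}} \cdot 3 = - 19 \frac{5 + 8}{11 + \left(-5 + 1\right)^{2}} \cdot 3 = - 19 \frac{13}{11 + \left(-4\right)^{2}} \cdot 3 = - 19 \frac{13}{11 + 16} \cdot 3 = - 19 \cdot \frac{13}{27} \cdot 3 = - 19 \cdot 13 \cdot \frac{1}{27} \cdot 3 = \left(-19\right) \frac{13}{27} \cdot 3 = \left(- \frac{247}{27}\right) 3 = - \frac{247}{9}$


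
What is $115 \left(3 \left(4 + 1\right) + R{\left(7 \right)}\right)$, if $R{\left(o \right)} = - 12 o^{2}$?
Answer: $-65895$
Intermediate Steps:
$115 \left(3 \left(4 + 1\right) + R{\left(7 \right)}\right) = 115 \left(3 \left(4 + 1\right) - 12 \cdot 7^{2}\right) = 115 \left(3 \cdot 5 - 588\right) = 115 \left(15 - 588\right) = 115 \left(-573\right) = -65895$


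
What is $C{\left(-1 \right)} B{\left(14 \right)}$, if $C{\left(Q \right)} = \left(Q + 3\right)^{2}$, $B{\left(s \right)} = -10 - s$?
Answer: $-96$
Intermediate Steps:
$C{\left(Q \right)} = \left(3 + Q\right)^{2}$
$C{\left(-1 \right)} B{\left(14 \right)} = \left(3 - 1\right)^{2} \left(-10 - 14\right) = 2^{2} \left(-10 - 14\right) = 4 \left(-24\right) = -96$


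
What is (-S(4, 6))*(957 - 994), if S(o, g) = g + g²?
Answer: 1554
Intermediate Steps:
(-S(4, 6))*(957 - 994) = (-6*(1 + 6))*(957 - 994) = -6*7*(-37) = -1*42*(-37) = -42*(-37) = 1554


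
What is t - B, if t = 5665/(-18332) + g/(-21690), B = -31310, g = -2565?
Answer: 138327112917/4418012 ≈ 31310.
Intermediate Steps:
t = -842803/4418012 (t = 5665/(-18332) - 2565/(-21690) = 5665*(-1/18332) - 2565*(-1/21690) = -5665/18332 + 57/482 = -842803/4418012 ≈ -0.19077)
t - B = -842803/4418012 - 1*(-31310) = -842803/4418012 + 31310 = 138327112917/4418012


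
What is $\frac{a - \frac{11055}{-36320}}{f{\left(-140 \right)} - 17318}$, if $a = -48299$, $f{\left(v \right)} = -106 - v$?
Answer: $\frac{350841725}{125550976} \approx 2.7944$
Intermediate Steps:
$\frac{a - \frac{11055}{-36320}}{f{\left(-140 \right)} - 17318} = \frac{-48299 - \frac{11055}{-36320}}{\left(-106 - -140\right) - 17318} = \frac{-48299 - - \frac{2211}{7264}}{\left(-106 + 140\right) - 17318} = \frac{-48299 + \frac{2211}{7264}}{34 - 17318} = - \frac{350841725}{7264 \left(-17284\right)} = \left(- \frac{350841725}{7264}\right) \left(- \frac{1}{17284}\right) = \frac{350841725}{125550976}$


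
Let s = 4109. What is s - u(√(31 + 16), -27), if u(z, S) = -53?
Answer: 4162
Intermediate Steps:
s - u(√(31 + 16), -27) = 4109 - 1*(-53) = 4109 + 53 = 4162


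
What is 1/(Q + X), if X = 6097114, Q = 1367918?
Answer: 1/7465032 ≈ 1.3396e-7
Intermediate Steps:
1/(Q + X) = 1/(1367918 + 6097114) = 1/7465032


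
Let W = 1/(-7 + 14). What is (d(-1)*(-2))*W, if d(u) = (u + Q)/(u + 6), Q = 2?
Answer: -2/35 ≈ -0.057143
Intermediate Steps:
d(u) = (2 + u)/(6 + u) (d(u) = (u + 2)/(u + 6) = (2 + u)/(6 + u))
W = 1/7 ≈ 0.14286
(d(-1)*(-2))*W = (((2 - 1)/(6 - 1))*(-2))*(1/7) = ((1/5)*(-2))*(1/7) = -2/5*1/7 = -2/35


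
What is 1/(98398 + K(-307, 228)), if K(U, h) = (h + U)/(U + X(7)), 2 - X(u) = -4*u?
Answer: 277/27256325 ≈ 1.0163e-5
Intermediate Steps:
X(u) = 2 + 4*u (X(u) = 2 - (-4)*u = 2 + 4*u)
K(U, h) = (U + h)/(30 + U) (K(U, h) = (h + U)/(U + (2 + 4*7)) = (U + h)/(U + (2 + 28)) = (U + h)/(U + 30) = (U + h)/(30 + U))
1/(98398 + K(-307, 228)) = 1/(98398 + (-307 + 228)/(30 - 307)) = 1/(98398 - 79/(-277)) = 1/(98398 - 1/277*(-79)) = 1/(98398 + 79/277) = 1/(27256325/277) = 277/27256325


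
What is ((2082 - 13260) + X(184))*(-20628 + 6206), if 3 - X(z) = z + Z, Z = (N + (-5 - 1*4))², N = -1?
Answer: 165261698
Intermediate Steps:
Z = 100 (Z = (-1 + (-5 - 1*4))² = (-1 + (-5 - 4))² = (-1 - 9)² = (-10)² = 100)
X(z) = -97 - z (X(z) = 3 - (z + 100) = 3 - (100 + z) = 3 + (-100 - z) = -97 - z)
((2082 - 13260) + X(184))*(-20628 + 6206) = ((2082 - 13260) + (-97 - 1*184))*(-20628 + 6206) = (-11178 + (-97 - 184))*(-14422) = (-11178 - 281)*(-14422) = -11459*(-14422) = 165261698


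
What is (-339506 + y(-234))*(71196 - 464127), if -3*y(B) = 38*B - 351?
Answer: 132191811675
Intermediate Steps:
y(B) = 117 - 38*B/3 (y(B) = -(38*B - 351)/3 = -(-351 + 38*B)/3 = 117 - 38*B/3)
(-339506 + y(-234))*(71196 - 464127) = (-339506 + (117 - 38/3*(-234)))*(71196 - 464127) = (-339506 + (117 + 2964))*(-392931) = (-339506 + 3081)*(-392931) = -336425*(-392931) = 132191811675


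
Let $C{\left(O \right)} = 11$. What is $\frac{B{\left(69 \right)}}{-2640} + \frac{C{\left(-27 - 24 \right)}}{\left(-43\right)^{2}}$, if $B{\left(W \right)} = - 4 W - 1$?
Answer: $\frac{541213}{4881360} \approx 0.11087$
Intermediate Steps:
$B{\left(W \right)} = -1 - 4 W$
$\frac{B{\left(69 \right)}}{-2640} + \frac{C{\left(-27 - 24 \right)}}{\left(-43\right)^{2}} = \frac{-1 - 276}{-2640} + \frac{11}{\left(-43\right)^{2}} = \left(-1 - 276\right) \left(- \frac{1}{2640}\right) + \frac{11}{1849} = \left(-277\right) \left(- \frac{1}{2640}\right) + 11 \cdot \frac{1}{1849} = \frac{277}{2640} + \frac{11}{1849} = \frac{541213}{4881360}$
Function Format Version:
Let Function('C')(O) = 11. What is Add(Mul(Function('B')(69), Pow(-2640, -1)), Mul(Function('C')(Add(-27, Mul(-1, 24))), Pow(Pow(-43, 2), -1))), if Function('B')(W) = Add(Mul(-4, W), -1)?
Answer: Rational(541213, 4881360) ≈ 0.11087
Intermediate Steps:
Function('B')(W) = Add(-1, Mul(-4, W))
Add(Mul(Function('B')(69), Pow(-2640, -1)), Mul(Function('C')(Add(-27, Mul(-1, 24))), Pow(Pow(-43, 2), -1))) = Add(Mul(Add(-1, Mul(-4, 69)), Pow(-2640, -1)), Mul(11, Pow(Pow(-43, 2), -1))) = Add(Mul(Add(-1, -276), Rational(-1, 2640)), Mul(11, Pow(1849, -1))) = Add(Mul(-277, Rational(-1, 2640)), Mul(11, Rational(1, 1849))) = Add(Rational(277, 2640), Rational(11, 1849)) = Rational(541213, 4881360)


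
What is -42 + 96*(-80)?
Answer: -7722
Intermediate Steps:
-42 + 96*(-80) = -42 - 7680 = -7722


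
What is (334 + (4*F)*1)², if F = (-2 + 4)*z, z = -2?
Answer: 101124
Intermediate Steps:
F = -4 (F = (-2 + 4)*(-2) = 2*(-2) = -4)
(334 + (4*F)*1)² = (334 + (4*(-4))*1)² = (334 - 16*1)² = (334 - 16)² = 318² = 101124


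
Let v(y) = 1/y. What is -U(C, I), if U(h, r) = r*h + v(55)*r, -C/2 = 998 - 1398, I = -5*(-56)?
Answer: -2464056/11 ≈ -2.2401e+5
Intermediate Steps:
I = 280
C = 800 (C = -2*(998 - 1398) = -2*(-400) = 800)
U(h, r) = r/55 + h*r (U(h, r) = r*h + r/55 = h*r + r/55 = r/55 + h*r)
-U(C, I) = -280*(1/55 + 800) = -280*44001/55 = -1*2464056/11 = -2464056/11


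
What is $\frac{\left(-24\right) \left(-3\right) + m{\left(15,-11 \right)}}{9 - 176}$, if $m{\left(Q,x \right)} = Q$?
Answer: $- \frac{87}{167} \approx -0.52096$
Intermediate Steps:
$\frac{\left(-24\right) \left(-3\right) + m{\left(15,-11 \right)}}{9 - 176} = \frac{\left(-24\right) \left(-3\right) + 15}{9 - 176} = \frac{72 + 15}{-167} = 87 \left(- \frac{1}{167}\right) = - \frac{87}{167}$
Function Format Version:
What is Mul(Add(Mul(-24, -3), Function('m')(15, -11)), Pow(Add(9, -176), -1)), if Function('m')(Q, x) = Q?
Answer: Rational(-87, 167) ≈ -0.52096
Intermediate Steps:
Mul(Add(Mul(-24, -3), Function('m')(15, -11)), Pow(Add(9, -176), -1)) = Mul(Add(Mul(-24, -3), 15), Pow(Add(9, -176), -1)) = Mul(Add(72, 15), Pow(-167, -1)) = Mul(87, Rational(-1, 167)) = Rational(-87, 167)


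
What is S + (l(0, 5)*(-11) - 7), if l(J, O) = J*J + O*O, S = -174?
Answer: -456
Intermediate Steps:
l(J, O) = J**2 + O**2
S + (l(0, 5)*(-11) - 7) = -174 + ((0**2 + 5**2)*(-11) - 7) = -174 + ((0 + 25)*(-11) - 7) = -174 + (25*(-11) - 7) = -174 + (-275 - 7) = -174 - 282 = -456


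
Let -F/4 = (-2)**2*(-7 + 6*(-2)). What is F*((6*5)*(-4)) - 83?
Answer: -36563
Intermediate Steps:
F = 304 (F = -4*(-2)**2*(-7 + 6*(-2)) = -16*(-7 - 12) = -16*(-19) = -4*(-76) = 304)
F*((6*5)*(-4)) - 83 = 304*((6*5)*(-4)) - 83 = 304*(30*(-4)) - 83 = 304*(-120) - 83 = -36480 - 83 = -36563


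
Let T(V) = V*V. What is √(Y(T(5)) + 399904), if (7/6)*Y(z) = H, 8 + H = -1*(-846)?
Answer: 2*√4907623/7 ≈ 632.95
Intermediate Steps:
H = 838 (H = -8 - 1*(-846) = -8 + 846 = 838)
T(V) = V²
Y(z) = 5028/7 (Y(z) = (6/7)*838 = 5028/7)
√(Y(T(5)) + 399904) = √(5028/7 + 399904) = √(2804356/7) = 2*√4907623/7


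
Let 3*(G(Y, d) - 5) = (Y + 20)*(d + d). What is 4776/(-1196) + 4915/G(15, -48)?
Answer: -560179/66677 ≈ -8.4014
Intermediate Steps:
G(Y, d) = 5 + 2*d*(20 + Y)/3 (G(Y, d) = 5 + ((Y + 20)*(d + d))/3 = 5 + ((20 + Y)*(2*d))/3 = 5 + (2*d*(20 + Y))/3 = 5 + 2*d*(20 + Y)/3)
4776/(-1196) + 4915/G(15, -48) = 4776/(-1196) + 4915/(5 + (40/3)*(-48) + (2/3)*15*(-48)) = 4776*(-1/1196) + 4915/(5 - 640 - 480) = -1194/299 + 4915/(-1115) = -1194/299 + 4915*(-1/1115) = -1194/299 - 983/223 = -560179/66677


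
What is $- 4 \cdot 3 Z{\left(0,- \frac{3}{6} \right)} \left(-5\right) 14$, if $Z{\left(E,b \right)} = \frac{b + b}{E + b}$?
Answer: $1680$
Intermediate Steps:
$Z{\left(E,b \right)} = \frac{2 b}{E + b}$
$- 4 \cdot 3 Z{\left(0,- \frac{3}{6} \right)} \left(-5\right) 14 = - 4 \cdot 3 \frac{2 \left(- \frac{3}{6}\right)}{0 - \frac{3}{6}} \left(-5\right) 14 = - 4 \cdot 3 \frac{2 \left(\left(-3\right) \frac{1}{6}\right)}{0 - \frac{1}{2}} \left(-5\right) 14 = - 4 \cdot 3 \cdot 2 \left(- \frac{1}{2}\right) \frac{1}{0 - \frac{1}{2}} \left(-5\right) 14 = - 4 \cdot 3 \cdot 2 \left(- \frac{1}{2}\right) \frac{1}{- \frac{1}{2}} \left(-5\right) 14 = - 4 \cdot 3 \cdot 2 \left(- \frac{1}{2}\right) \left(-2\right) \left(-5\right) 14 = - 4 \cdot 3 \cdot 2 \left(-5\right) 14 = - 4 \cdot 6 \left(-5\right) 14 = \left(-4\right) \left(-30\right) 14 = 120 \cdot 14 = 1680$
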